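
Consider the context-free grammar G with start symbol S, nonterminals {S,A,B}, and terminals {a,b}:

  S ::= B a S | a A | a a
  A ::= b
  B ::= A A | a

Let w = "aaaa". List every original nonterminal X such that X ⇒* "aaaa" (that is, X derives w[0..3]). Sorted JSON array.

Convert to CNF:
  S -> B X1 | T0 A | T0 T0
  A -> b
  B -> A A | a
  T0 -> a
  X1 -> T0 S

Fill CYK table bottom-up (cells [i..j] with 0 ≤ i ≤ j ≤ 3 only):
  cell(0,0) a: {B,T0}  orig:{B}
  cell(1,1) a: {B,T0}  orig:{B}
  cell(2,2) a: {B,T0}  orig:{B}
  cell(3,3) a: {B,T0}  orig:{B}
  cell(0,1) aa: {S}
  cell(1,2) aa: {S}
  cell(2,3) aa: {S}
  cell(0,2) aaa: {X1}  orig:{}
  cell(1,3) aaa: {X1}  orig:{}
  cell(0,3) aaaa: {S}

Original NTs in T[0,3] deriving "aaaa": ["S"]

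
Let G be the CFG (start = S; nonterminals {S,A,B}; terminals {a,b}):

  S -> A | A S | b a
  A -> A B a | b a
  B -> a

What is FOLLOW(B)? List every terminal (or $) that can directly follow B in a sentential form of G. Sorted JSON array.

FIRST sets, iterate to fixpoint:
iter 1:
  A via A→b a: +{b}
  B via B→a: +{a}
  S via S→A: +{b}
  FIRST[S]={b}  FIRST[A]={b}  FIRST[B]={a}
iter 2: done
  FIRST[S]={b}  FIRST[A]={b}  FIRST[B]={a}

FOLLOW iteration:
initialize: $ ∈ FOLLOW(S)
pass 1:
  A→A B a: FOLLOW(A) ⊇ FIRST(B) = {a}; new: +{a}
  A→A B a: FOLLOW(B) ⊇ FIRST(a) = {a}; new: +{a}
  S→A: FOLLOW(A) ⊇ FOLLOW(S) ⊇ {$}; new: +{$}
  S→A S: FOLLOW(A) ⊇ FIRST(S) = {b}; new: +{b}
  FOLLOW[S]={$}  FOLLOW[A]={$,a,b}  FOLLOW[B]={a}
pass 2: — fixpoint
  FOLLOW[S]={$}  FOLLOW[A]={$,a,b}  FOLLOW[B]={a}

FOLLOW(B) = ["a"]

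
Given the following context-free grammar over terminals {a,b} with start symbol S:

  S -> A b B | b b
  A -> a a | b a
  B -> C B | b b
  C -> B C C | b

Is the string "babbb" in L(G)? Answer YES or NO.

CNF form of G:
  S -> A X3 | T1 T1
  A -> T0 T0 | T1 T0
  B -> C B | T1 T1
  C -> B X2 | b
  T0 -> a
  T1 -> b
  X2 -> C C
  X3 -> T1 B

CYK table (by increasing span):
  T[0,0] 'b' = {C,T1}  orig:{C}
  T[1,1] 'a' = {T0}  orig:{}
  T[2,2] 'b' = {C,T1}  orig:{C}
  T[3,3] 'b' = {C,T1}  orig:{C}
  T[4,4] 'b' = {C,T1}  orig:{C}
  T[0,1] 'ba' = {A}
  T[1,2] 'ab' = ∅
  T[2,3] 'bb' = {B,S,X2}  orig:{B,S}
  T[3,4] 'bb' = {B,S,X2}  orig:{B,S}
  T[0,2] 'bab' = ∅
  T[1,3] 'abb' = ∅
  T[2,4] 'bbb' = {B,X3}  orig:{B}
  T[0,3] 'babb' = ∅
  T[1,4] 'abbb' = ∅
  T[0,4] 'babbb' = {S}

S ∈ T[0,4] ⇒ YES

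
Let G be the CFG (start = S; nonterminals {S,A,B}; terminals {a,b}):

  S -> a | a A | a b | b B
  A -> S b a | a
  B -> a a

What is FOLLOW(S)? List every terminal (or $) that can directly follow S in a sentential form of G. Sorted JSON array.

FIRST sets, iterate to fixpoint:
round 1:
  A via A→a: +{a}
  B via B→a a: +{a}
  S via S→a: +{a}
  S via S→b B: +{b}
  S: {a,b}  A: {a}  B: {a}
round 2:
  A via A→S b a: +{b}
  S: {a,b}  A: {a,b}  B: {a}
round 3: — fixpoint
  S: {a,b}  A: {a,b}  B: {a}

FOLLOW sets:
FOLLOW(S) := {$}
pass 1:
  A→S b a: FOLLOW(S) ⊇ FIRST(b) = {b}; new: +{b}
  S→a A: FOLLOW(A) ⊇ FOLLOW(S) ⊇ {$,b}; new: +{$,b}
  S→b B: FOLLOW(B) ⊇ FOLLOW(S) ⊇ {$,b}; new: +{$,b}
  FOLLOW(S)={$,b}  FOLLOW(A)={$,b}  FOLLOW(B)={$,b}
pass 2: done
  FOLLOW(S)={$,b}  FOLLOW(A)={$,b}  FOLLOW(B)={$,b}

FOLLOW(S) = ["$", "b"]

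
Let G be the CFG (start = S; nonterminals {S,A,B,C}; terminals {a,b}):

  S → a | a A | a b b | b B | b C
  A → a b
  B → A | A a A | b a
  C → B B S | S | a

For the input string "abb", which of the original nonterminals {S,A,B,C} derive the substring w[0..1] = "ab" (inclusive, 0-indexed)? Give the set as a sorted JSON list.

Convert to CNF:
  S -> T0 A | T0 X5 | T1 B | T1 C | a
  A -> T0 T1
  B -> A X2 | T0 T1 | T1 T0
  C -> B X3 | T0 A | T0 X4 | T1 B | T1 C | a
  T0 -> a
  T1 -> b
  X2 -> T0 A
  X3 -> B S
  X4 -> T1 T1
  X5 -> T1 T1

CYK fill, restricted to cells inside w[0..1]:
  T[0,0] 'a' = {C,S,T0}  orig:{C,S}
  T[1,1] 'b' = {T1}  orig:{}
  T[0,1] 'ab' = {A,B}

Original NTs in T[0,1] deriving "ab": ["A", "B"]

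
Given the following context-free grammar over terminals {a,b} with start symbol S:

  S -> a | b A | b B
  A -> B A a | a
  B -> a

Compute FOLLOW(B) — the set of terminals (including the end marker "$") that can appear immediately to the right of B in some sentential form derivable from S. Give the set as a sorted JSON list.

Compute FIRST by fixpoint:
[1]
  A via A→a: +{a}
  B via B→a: +{a}
  S via S→a: +{a}
  S via S→b A: +{b}
  FIRST[S]={a,b}  FIRST[A]={a}  FIRST[B]={a}
[2] done
  FIRST[S]={a,b}  FIRST[A]={a}  FIRST[B]={a}

Compute FOLLOW by fixpoint:
FOLLOW(S) := {$}
[1]
  A→B A a: FOLLOW(B) ⊇ FIRST(A) = {a}; new: +{a}
  A→B A a: FOLLOW(A) ⊇ FIRST(a) = {a}; new: +{a}
  S→b A: FOLLOW(A) ⊇ FOLLOW(S) ⊇ {$}; new: +{$}
  S→b B: FOLLOW(B) ⊇ FOLLOW(S) ⊇ {$}; new: +{$}
  S: {$}  A: {$,a}  B: {$,a}
[2] — fixpoint
  S: {$}  A: {$,a}  B: {$,a}

FOLLOW(B) = ["$", "a"]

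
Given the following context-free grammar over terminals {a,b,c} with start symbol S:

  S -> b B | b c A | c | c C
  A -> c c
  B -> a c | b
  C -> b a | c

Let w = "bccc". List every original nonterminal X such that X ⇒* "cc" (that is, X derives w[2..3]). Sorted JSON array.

Convert to CNF:
  S -> T0 C | T2 B | T2 X3 | c
  A -> T0 T0
  B -> T1 T0 | b
  C -> T2 T1 | c
  T0 -> c
  T1 -> a
  T2 -> b
  X3 -> T0 A

CYK table (by increasing span) — only the sub-triangle for w[2..3]:
  T[2,2] 'c' = {C,S,T0}  orig:{C,S}
  T[3,3] 'c' = {C,S,T0}  orig:{C,S}
  T[2,3] 'cc' = {A,S}

Original NTs in T[2,3] deriving "cc": ["A", "S"]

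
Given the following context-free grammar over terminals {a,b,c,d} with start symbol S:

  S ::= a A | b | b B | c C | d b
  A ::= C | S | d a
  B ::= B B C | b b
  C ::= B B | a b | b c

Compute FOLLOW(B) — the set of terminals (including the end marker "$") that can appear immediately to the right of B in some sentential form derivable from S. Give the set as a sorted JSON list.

Compute FIRST by fixpoint:
iter 1:
  A via A→d a: +{d}
  B via B→b b: +{b}
  C via C→B B: +{b}
  C via C→a b: +{a}
  S via S→a A: +{a}
  S via S→b: +{b}
  S via S→c C: +{c}
  S via S→d b: +{d}
  FIRST(S)={a,b,c,d}  FIRST(A)={d}  FIRST(B)={b}  FIRST(C)={a,b}
iter 2:
  A via A→C: +{a,b}
  A via A→S: +{c}
  FIRST(S)={a,b,c,d}  FIRST(A)={a,b,c,d}  FIRST(B)={b}  FIRST(C)={a,b}
iter 3: (stable)
  FIRST(S)={a,b,c,d}  FIRST(A)={a,b,c,d}  FIRST(B)={b}  FIRST(C)={a,b}

Compute FOLLOW by fixpoint:
initialize: $ ∈ FOLLOW(S)
[1]
  B→B B C: FOLLOW(B) ⊇ FIRST(B) = {b}; new: +{b}
  B→B B C: FOLLOW(B) ⊇ FIRST(C) = {a,b}; new: +{a}
  B→B B C: FOLLOW(C) ⊇ FOLLOW(B) ⊇ {a,b}; new: +{a,b}
  S→a A: FOLLOW(A) ⊇ FOLLOW(S) ⊇ {$}; new: +{$}
  S→b B: FOLLOW(B) ⊇ FOLLOW(S) ⊇ {$}; new: +{$}
  S→c C: FOLLOW(C) ⊇ FOLLOW(S) ⊇ {$}; new: +{$}
  FOLLOW[S]={$}  FOLLOW[A]={$}  FOLLOW[B]={$,a,b}  FOLLOW[C]={$,a,b}
[2] — fixpoint
  FOLLOW[S]={$}  FOLLOW[A]={$}  FOLLOW[B]={$,a,b}  FOLLOW[C]={$,a,b}

FOLLOW(B) = ["$", "a", "b"]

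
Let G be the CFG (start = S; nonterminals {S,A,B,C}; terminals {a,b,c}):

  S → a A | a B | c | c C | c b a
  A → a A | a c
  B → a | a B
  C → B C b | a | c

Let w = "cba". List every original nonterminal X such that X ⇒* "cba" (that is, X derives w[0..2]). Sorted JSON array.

CNF form of G:
  S -> T0 A | T0 B | T1 C | T1 X4 | c
  A -> T0 A | T0 T1
  B -> T0 B | a
  C -> B X3 | a | c
  T0 -> a
  T1 -> c
  T2 -> b
  X3 -> C T2
  X4 -> T2 T0

Fill CYK table bottom-up — only the sub-triangle for w[0..2]:
  [0..0]={C,S,T1}  "c"  orig:{C,S}
  [1..1]={T2}  "b"  orig:{}
  [2..2]={B,C,T0}  "a"  orig:{B,C}
  [0..1]={X3}  "cb"  orig:{}
  [1..2]={X4}  "ba"  orig:{}
  [0..2]={S}  "cba"

Original NTs in T[0,2] deriving "cba": ["S"]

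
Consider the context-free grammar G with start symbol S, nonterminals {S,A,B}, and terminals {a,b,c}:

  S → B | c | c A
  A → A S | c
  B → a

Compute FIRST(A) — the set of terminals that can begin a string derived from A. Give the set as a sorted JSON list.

Compute FIRST by fixpoint:
iter 1:
  A via A→c: +{c}
  B via B→a: +{a}
  S via S→B: +{a}
  S via S→c: +{c}
  FIRST(S)={a,c}  FIRST(A)={c}  FIRST(B)={a}
iter 2: done
  FIRST(S)={a,c}  FIRST(A)={c}  FIRST(B)={a}

FIRST(A) = ["c"]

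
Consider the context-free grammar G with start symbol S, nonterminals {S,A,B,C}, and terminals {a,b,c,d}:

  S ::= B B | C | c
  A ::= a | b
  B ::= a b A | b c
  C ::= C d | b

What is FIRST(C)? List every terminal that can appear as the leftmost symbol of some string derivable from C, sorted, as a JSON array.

FIRST sets, iterate to fixpoint:
iter 1:
  A via A→a: +{a}
  A via A→b: +{b}
  B via B→a b A: +{a}
  B via B→b c: +{b}
  C via C→b: +{b}
  S via S→B B: +{a,b}
  S via S→c: +{c}
  FIRST(S)={a,b,c}  FIRST(A)={a,b}  FIRST(B)={a,b}  FIRST(C)={b}
iter 2: (no change)
  FIRST(S)={a,b,c}  FIRST(A)={a,b}  FIRST(B)={a,b}  FIRST(C)={b}

FIRST(C) = ["b"]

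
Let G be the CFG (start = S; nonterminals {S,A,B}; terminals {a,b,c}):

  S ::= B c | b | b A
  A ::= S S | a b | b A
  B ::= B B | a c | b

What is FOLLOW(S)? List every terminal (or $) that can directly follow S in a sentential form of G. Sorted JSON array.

FIRST iteration:
iter 1:
  A via A→a b: +{a}
  A via A→b A: +{b}
  B via B→a c: +{a}
  B via B→b: +{b}
  S via S→B c: +{a,b}
  S: {a,b}  A: {a,b}  B: {a,b}
iter 2: done
  S: {a,b}  A: {a,b}  B: {a,b}

Compute FOLLOW by fixpoint:
FOLLOW(S) := {$}
pass 1:
  A→S S: FOLLOW(S) ⊇ FIRST(S) = {a,b}; new: +{a,b}
  B→B B: FOLLOW(B) ⊇ FIRST(B) = {a,b}; new: +{a,b}
  S→B c: FOLLOW(B) ⊇ FIRST(c) = {c}; new: +{c}
  S→b A: FOLLOW(A) ⊇ FOLLOW(S) ⊇ {$,a,b}; new: +{$,a,b}
  S: {$,a,b}  A: {$,a,b}  B: {a,b,c}
pass 2: done
  S: {$,a,b}  A: {$,a,b}  B: {a,b,c}

FOLLOW(S) = ["$", "a", "b"]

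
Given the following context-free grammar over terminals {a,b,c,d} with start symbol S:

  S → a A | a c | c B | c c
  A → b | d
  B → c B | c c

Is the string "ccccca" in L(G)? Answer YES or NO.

CNF form of G:
  S -> T0 B | T0 T0 | T1 A | T1 T0
  A -> b | d
  B -> T0 B | T0 T0
  T0 -> c
  T1 -> a

CYK table (by increasing span):
  [0..0]={T0}  "c"  orig:{}
  [1..1]={T0}  "c"  orig:{}
  [2..2]={T0}  "c"  orig:{}
  [3..3]={T0}  "c"  orig:{}
  [4..4]={T0}  "c"  orig:{}
  [5..5]={T1}  "a"  orig:{}
  [0..1]={B,S}  "cc"
  [1..2]={B,S}  "cc"
  [2..3]={B,S}  "cc"
  [3..4]={B,S}  "cc"
  [4..5]=∅  "ca"
  [0..2]={B,S}  "ccc"
  [1..3]={B,S}  "ccc"
  [2..4]={B,S}  "ccc"
  [3..5]=∅  "cca"
  [0..3]={B,S}  "cccc"
  [1..4]={B,S}  "cccc"
  [2..5]=∅  "ccca"
  [0..4]={B,S}  "ccccc"
  [1..5]=∅  "cccca"
  [0..5]=∅  "ccccca"

S ∉ T[0,5] ⇒ NO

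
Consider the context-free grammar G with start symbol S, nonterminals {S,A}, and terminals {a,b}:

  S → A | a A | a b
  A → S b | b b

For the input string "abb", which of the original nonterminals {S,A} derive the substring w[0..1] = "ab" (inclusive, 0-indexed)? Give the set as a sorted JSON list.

Convert to CNF:
  S -> S T0 | T0 T0 | T1 A | T1 T0
  A -> S T0 | T0 T0
  T0 -> b
  T1 -> a

CYK table (by increasing span) (cells [i..j] with 0 ≤ i ≤ j ≤ 1 only):
  cell(0,0) a: {T1}  orig:{}
  cell(1,1) b: {T0}  orig:{}
  cell(0,1) ab: {S}

Original NTs in T[0,1] deriving "ab": ["S"]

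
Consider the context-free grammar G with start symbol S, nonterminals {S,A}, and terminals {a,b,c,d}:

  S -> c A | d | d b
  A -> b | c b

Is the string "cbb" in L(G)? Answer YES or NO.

CNF form of G:
  S -> T0 A | T2 T1 | d
  A -> T0 T1 | b
  T0 -> c
  T1 -> b
  T2 -> d

CYK fill:
  cell(0,0) c: {T0}  orig:{}
  cell(1,1) b: {A,T1}  orig:{A}
  cell(2,2) b: {A,T1}  orig:{A}
  cell(0,1) cb: {A,S}
  cell(1,2) bb: ∅
  cell(0,2) cbb: ∅

S ∉ T[0,2] ⇒ NO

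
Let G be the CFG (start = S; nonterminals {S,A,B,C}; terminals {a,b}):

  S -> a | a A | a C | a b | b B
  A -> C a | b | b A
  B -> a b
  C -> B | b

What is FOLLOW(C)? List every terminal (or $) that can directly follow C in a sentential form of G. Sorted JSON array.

FIRST sets, iterate to fixpoint:
iter 1:
  A via A→b: +{b}
  B via B→a b: +{a}
  C via C→B: +{a}
  C via C→b: +{b}
  S via S→a: +{a}
  S via S→b B: +{b}
  S: {a,b}  A: {b}  B: {a}  C: {a,b}
iter 2:
  A via A→C a: +{a}
  S: {a,b}  A: {a,b}  B: {a}  C: {a,b}
iter 3: done
  S: {a,b}  A: {a,b}  B: {a}  C: {a,b}

Compute FOLLOW by fixpoint:
seed FOLLOW(S) with $
iter 1:
  A→C a: FOLLOW(C) ⊇ FIRST(a) = {a}; new: +{a}
  C→B: FOLLOW(B) ⊇ FOLLOW(C) ⊇ {a}; new: +{a}
  S→a A: FOLLOW(A) ⊇ FOLLOW(S) ⊇ {$}; new: +{$}
  S→a C: FOLLOW(C) ⊇ FOLLOW(S) ⊇ {$}; new: +{$}
  S→b B: FOLLOW(B) ⊇ FOLLOW(S) ⊇ {$}; new: +{$}
  FOLLOW[S]={$}  FOLLOW[A]={$}  FOLLOW[B]={$,a}  FOLLOW[C]={$,a}
iter 2: (no change)
  FOLLOW[S]={$}  FOLLOW[A]={$}  FOLLOW[B]={$,a}  FOLLOW[C]={$,a}

FOLLOW(C) = ["$", "a"]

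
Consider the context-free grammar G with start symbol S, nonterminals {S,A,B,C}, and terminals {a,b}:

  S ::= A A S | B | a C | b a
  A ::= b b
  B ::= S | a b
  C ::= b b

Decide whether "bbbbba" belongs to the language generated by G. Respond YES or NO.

Convert to CNF:
  S -> A X3 | T0 T1 | T1 C | T1 T0
  A -> T0 T0
  B -> A X2 | T0 T1 | T1 C | T1 T0
  C -> T0 T0
  T0 -> b
  T1 -> a
  X2 -> A S
  X3 -> A S

CYK fill:
  cell(0,0) b: {T0}  orig:{}
  cell(1,1) b: {T0}  orig:{}
  cell(2,2) b: {T0}  orig:{}
  cell(3,3) b: {T0}  orig:{}
  cell(4,4) b: {T0}  orig:{}
  cell(5,5) a: {T1}  orig:{}
  cell(0,1) bb: {A,C}
  cell(1,2) bb: {A,C}
  cell(2,3) bb: {A,C}
  cell(3,4) bb: {A,C}
  cell(4,5) ba: {B,S}
  cell(0,2) bbb: ∅
  cell(1,3) bbb: ∅
  cell(2,4) bbb: ∅
  cell(3,5) bba: ∅
  cell(0,3) bbbb: ∅
  cell(1,4) bbbb: ∅
  cell(2,5) bbba: {X2,X3}  orig:{}
  cell(0,4) bbbbb: ∅
  cell(1,5) bbbba: ∅
  cell(0,5) bbbbba: {B,S}

S ∈ T[0,5] ⇒ YES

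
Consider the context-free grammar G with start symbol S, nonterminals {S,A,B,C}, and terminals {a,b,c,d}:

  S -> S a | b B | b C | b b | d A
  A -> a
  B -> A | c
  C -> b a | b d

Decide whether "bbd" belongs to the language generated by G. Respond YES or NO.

Convert to CNF:
  S -> S T1 | T0 B | T0 C | T0 T0 | T2 A
  A -> a
  B -> a | c
  C -> T0 T1 | T0 T2
  T0 -> b
  T1 -> a
  T2 -> d

CYK fill:
  [0..0]={T0}  "b"  orig:{}
  [1..1]={T0}  "b"  orig:{}
  [2..2]={T2}  "d"  orig:{}
  [0..1]={S}  "bb"
  [1..2]={C}  "bd"
  [0..2]={S}  "bbd"

S ∈ T[0,2] ⇒ YES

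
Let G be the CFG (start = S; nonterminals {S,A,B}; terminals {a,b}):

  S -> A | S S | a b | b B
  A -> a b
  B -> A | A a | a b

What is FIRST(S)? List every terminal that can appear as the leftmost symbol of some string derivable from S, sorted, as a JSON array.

Compute FIRST by fixpoint:
round 1:
  A via A→a b: +{a}
  B via B→A: +{a}
  S via S→A: +{a}
  S via S→b B: +{b}
  FIRST(S)={a,b}  FIRST(A)={a}  FIRST(B)={a}
round 2: — fixpoint
  FIRST(S)={a,b}  FIRST(A)={a}  FIRST(B)={a}

FIRST(S) = ["a", "b"]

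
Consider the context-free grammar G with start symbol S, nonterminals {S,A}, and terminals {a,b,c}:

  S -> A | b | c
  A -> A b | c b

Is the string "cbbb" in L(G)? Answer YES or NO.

CNF form of G:
  S -> A T0 | T1 T0 | b | c
  A -> A T0 | T1 T0
  T0 -> b
  T1 -> c

Fill CYK table bottom-up:
  T[0,0] 'c' = {S,T1}  orig:{S}
  T[1,1] 'b' = {S,T0}  orig:{S}
  T[2,2] 'b' = {S,T0}  orig:{S}
  T[3,3] 'b' = {S,T0}  orig:{S}
  T[0,1] 'cb' = {A,S}
  T[1,2] 'bb' = ∅
  T[2,3] 'bb' = ∅
  T[0,2] 'cbb' = {A,S}
  T[1,3] 'bbb' = ∅
  T[0,3] 'cbbb' = {A,S}

S ∈ T[0,3] ⇒ YES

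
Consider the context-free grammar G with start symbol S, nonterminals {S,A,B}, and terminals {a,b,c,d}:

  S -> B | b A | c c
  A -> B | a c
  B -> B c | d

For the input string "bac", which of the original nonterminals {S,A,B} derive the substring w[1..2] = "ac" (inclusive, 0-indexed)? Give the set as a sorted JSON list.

Convert to CNF:
  S -> B T0 | T0 T0 | T2 A | d
  A -> B T0 | T1 T0 | d
  B -> B T0 | d
  T0 -> c
  T1 -> a
  T2 -> b

CYK fill, restricted to cells inside w[1..2]:
  T[1,1] 'a' = {T1}  orig:{}
  T[2,2] 'c' = {T0}  orig:{}
  T[1,2] 'ac' = {A}

Original NTs in T[1,2] deriving "ac": ["A"]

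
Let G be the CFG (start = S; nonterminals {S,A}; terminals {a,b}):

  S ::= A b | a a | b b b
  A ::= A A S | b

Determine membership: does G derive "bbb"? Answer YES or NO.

Convert to CNF:
  S -> A T0 | T0 X3 | T1 T1
  A -> A X2 | b
  T0 -> b
  T1 -> a
  X2 -> A S
  X3 -> T0 T0

CYK table (by increasing span):
  [0..0]={A,T0}  "b"  orig:{A}
  [1..1]={A,T0}  "b"  orig:{A}
  [2..2]={A,T0}  "b"  orig:{A}
  [0..1]={S,X3}  "bb"  orig:{S}
  [1..2]={S,X3}  "bb"  orig:{S}
  [0..2]={S,X2}  "bbb"  orig:{S}

S ∈ T[0,2] ⇒ YES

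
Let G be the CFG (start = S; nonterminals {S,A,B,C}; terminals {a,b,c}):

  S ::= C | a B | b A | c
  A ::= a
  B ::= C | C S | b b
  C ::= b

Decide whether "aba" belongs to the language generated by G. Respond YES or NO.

CNF form of G:
  S -> T0 A | T1 B | b | c
  A -> a
  B -> C S | T0 T0 | b
  C -> b
  T0 -> b
  T1 -> a

CYK table (by increasing span):
  cell(0,0) a: {A,T1}  orig:{A}
  cell(1,1) b: {B,C,S,T0}  orig:{B,C,S}
  cell(2,2) a: {A,T1}  orig:{A}
  cell(0,1) ab: {S}
  cell(1,2) ba: {S}
  cell(0,2) aba: ∅

S ∉ T[0,2] ⇒ NO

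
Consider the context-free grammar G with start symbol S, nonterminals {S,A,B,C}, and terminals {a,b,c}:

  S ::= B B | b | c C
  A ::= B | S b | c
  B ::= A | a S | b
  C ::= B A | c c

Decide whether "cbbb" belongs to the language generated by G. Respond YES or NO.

Convert to CNF:
  S -> B B | T2 C | b
  A -> S T0 | T1 S | b | c
  B -> S T0 | T1 S | b | c
  C -> B A | T2 T2
  T0 -> b
  T1 -> a
  T2 -> c

CYK table (by increasing span):
  cell(0,0) c: {A,B,T2}  orig:{A,B}
  cell(1,1) b: {A,B,S,T0}  orig:{A,B,S}
  cell(2,2) b: {A,B,S,T0}  orig:{A,B,S}
  cell(3,3) b: {A,B,S,T0}  orig:{A,B,S}
  cell(0,1) cb: {C,S}
  cell(1,2) bb: {A,B,C,S}
  cell(2,3) bb: {A,B,C,S}
  cell(0,2) cbb: {A,B,C,S}
  cell(1,3) bbb: {A,B,C,S}
  cell(0,3) cbbb: {A,B,C,S}

S ∈ T[0,3] ⇒ YES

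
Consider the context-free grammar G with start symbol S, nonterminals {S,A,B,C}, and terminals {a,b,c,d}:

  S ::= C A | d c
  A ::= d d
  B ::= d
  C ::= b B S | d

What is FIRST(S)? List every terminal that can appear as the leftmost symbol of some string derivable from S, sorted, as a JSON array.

FIRST sets, iterate to fixpoint:
iter 1:
  A via A→d d: +{d}
  B via B→d: +{d}
  C via C→b B S: +{b}
  C via C→d: +{d}
  S via S→C A: +{b,d}
  FIRST[S]={b,d}  FIRST[A]={d}  FIRST[B]={d}  FIRST[C]={b,d}
iter 2: (no change)
  FIRST[S]={b,d}  FIRST[A]={d}  FIRST[B]={d}  FIRST[C]={b,d}

FIRST(S) = ["b", "d"]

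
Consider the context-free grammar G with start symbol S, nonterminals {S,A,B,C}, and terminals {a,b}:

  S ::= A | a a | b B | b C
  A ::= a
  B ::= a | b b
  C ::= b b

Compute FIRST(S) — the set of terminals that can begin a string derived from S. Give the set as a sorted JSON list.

FIRST iteration:
round 1:
  A via A→a: +{a}
  B via B→a: +{a}
  B via B→b b: +{b}
  C via C→b b: +{b}
  S via S→A: +{a}
  S via S→b B: +{b}
  FIRST(S)={a,b}  FIRST(A)={a}  FIRST(B)={a,b}  FIRST(C)={b}
round 2: (stable)
  FIRST(S)={a,b}  FIRST(A)={a}  FIRST(B)={a,b}  FIRST(C)={b}

FIRST(S) = ["a", "b"]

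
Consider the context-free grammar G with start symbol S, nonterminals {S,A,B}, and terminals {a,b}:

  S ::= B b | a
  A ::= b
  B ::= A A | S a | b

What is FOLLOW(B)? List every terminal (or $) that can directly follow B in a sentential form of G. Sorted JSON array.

Compute FIRST by fixpoint:
iter 1:
  A via A→b: +{b}
  B via B→A A: +{b}
  S via S→B b: +{b}
  S via S→a: +{a}
  S: {a,b}  A: {b}  B: {b}
iter 2:
  B via B→S a: +{a}
  S: {a,b}  A: {b}  B: {a,b}
iter 3: (no change)
  S: {a,b}  A: {b}  B: {a,b}

FOLLOW iteration:
seed FOLLOW(S) with $
round 1:
  B→A A: FOLLOW(A) ⊇ FIRST(A) = {b}; new: +{b}
  B→S a: FOLLOW(S) ⊇ FIRST(a) = {a}; new: +{a}
  S→B b: FOLLOW(B) ⊇ FIRST(b) = {b}; new: +{b}
  FOLLOW(S)={$,a}  FOLLOW(A)={b}  FOLLOW(B)={b}
round 2: — fixpoint
  FOLLOW(S)={$,a}  FOLLOW(A)={b}  FOLLOW(B)={b}

FOLLOW(B) = ["b"]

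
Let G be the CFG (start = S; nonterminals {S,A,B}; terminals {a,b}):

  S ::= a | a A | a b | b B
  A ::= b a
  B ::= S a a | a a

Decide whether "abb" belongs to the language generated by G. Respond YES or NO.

Convert to CNF:
  S -> T0 B | T1 A | T1 T0 | a
  A -> T0 T1
  B -> S X2 | T1 T1
  T0 -> b
  T1 -> a
  X2 -> T1 T1

Fill CYK table bottom-up:
  T[0,0] 'a' = {S,T1}  orig:{S}
  T[1,1] 'b' = {T0}  orig:{}
  T[2,2] 'b' = {T0}  orig:{}
  T[0,1] 'ab' = {S}
  T[1,2] 'bb' = ∅
  T[0,2] 'abb' = ∅

S ∉ T[0,2] ⇒ NO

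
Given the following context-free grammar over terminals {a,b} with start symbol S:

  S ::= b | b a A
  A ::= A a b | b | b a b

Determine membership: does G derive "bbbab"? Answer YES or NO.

CNF form of G:
  S -> T1 X4 | b
  A -> A X2 | T1 X3 | b
  T0 -> a
  T1 -> b
  X2 -> T0 T1
  X3 -> T0 T1
  X4 -> T0 A

Fill CYK table bottom-up:
  [0..0]={A,S,T1}  "b"  orig:{A,S}
  [1..1]={A,S,T1}  "b"  orig:{A,S}
  [2..2]={A,S,T1}  "b"  orig:{A,S}
  [3..3]={T0}  "a"  orig:{}
  [4..4]={A,S,T1}  "b"  orig:{A,S}
  [0..1]=∅  "bb"
  [1..2]=∅  "bb"
  [2..3]=∅  "ba"
  [3..4]={X2,X3,X4}  "ab"  orig:{}
  [0..2]=∅  "bbb"
  [1..3]=∅  "bba"
  [2..4]={A,S}  "bab"
  [0..3]=∅  "bbba"
  [1..4]=∅  "bbab"
  [0..4]=∅  "bbbab"

S ∉ T[0,4] ⇒ NO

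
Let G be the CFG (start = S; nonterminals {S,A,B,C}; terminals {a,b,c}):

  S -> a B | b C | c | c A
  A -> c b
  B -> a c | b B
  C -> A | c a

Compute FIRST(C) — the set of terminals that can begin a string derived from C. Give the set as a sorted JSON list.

FIRST iteration:
[1]
  A via A→c b: +{c}
  B via B→a c: +{a}
  B via B→b B: +{b}
  C via C→A: +{c}
  S via S→a B: +{a}
  S via S→b C: +{b}
  S via S→c: +{c}
  FIRST(S)={a,b,c}  FIRST(A)={c}  FIRST(B)={a,b}  FIRST(C)={c}
[2] done
  FIRST(S)={a,b,c}  FIRST(A)={c}  FIRST(B)={a,b}  FIRST(C)={c}

FIRST(C) = ["c"]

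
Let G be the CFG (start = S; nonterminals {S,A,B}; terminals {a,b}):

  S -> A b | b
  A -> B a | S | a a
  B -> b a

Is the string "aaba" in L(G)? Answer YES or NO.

CNF form of G:
  S -> A T0 | b
  A -> A T0 | B T1 | T1 T1 | b
  B -> T0 T1
  T0 -> b
  T1 -> a

CYK table (by increasing span):
  T[0,0] 'a' = {T1}  orig:{}
  T[1,1] 'a' = {T1}  orig:{}
  T[2,2] 'b' = {A,S,T0}  orig:{A,S}
  T[3,3] 'a' = {T1}  orig:{}
  T[0,1] 'aa' = {A}
  T[1,2] 'ab' = ∅
  T[2,3] 'ba' = {B}
  T[0,2] 'aab' = {A,S}
  T[1,3] 'aba' = ∅
  T[0,3] 'aaba' = ∅

S ∉ T[0,3] ⇒ NO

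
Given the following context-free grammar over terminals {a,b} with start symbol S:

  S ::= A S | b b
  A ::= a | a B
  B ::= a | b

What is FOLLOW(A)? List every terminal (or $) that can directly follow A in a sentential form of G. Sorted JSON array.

FIRST iteration:
[1]
  A via A→a: +{a}
  B via B→a: +{a}
  B via B→b: +{b}
  S via S→A S: +{a}
  S via S→b b: +{b}
  S: {a,b}  A: {a}  B: {a,b}
[2] (no change)
  S: {a,b}  A: {a}  B: {a,b}

FOLLOW sets:
initialize: $ ∈ FOLLOW(S)
round 1:
  S→A S: FOLLOW(A) ⊇ FIRST(S) = {a,b}; new: +{a,b}
  S: {$}  A: {a,b}  B: {}
round 2:
  A→a B: FOLLOW(B) ⊇ FOLLOW(A) ⊇ {a,b}; new: +{a,b}
  S: {$}  A: {a,b}  B: {a,b}
round 3: (no change)
  S: {$}  A: {a,b}  B: {a,b}

FOLLOW(A) = ["a", "b"]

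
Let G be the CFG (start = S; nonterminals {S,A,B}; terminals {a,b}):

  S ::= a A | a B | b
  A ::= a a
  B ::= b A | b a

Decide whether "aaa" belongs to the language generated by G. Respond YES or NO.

Convert to CNF:
  S -> T0 A | T0 B | b
  A -> T0 T0
  B -> T1 A | T1 T0
  T0 -> a
  T1 -> b

CYK table (by increasing span):
  [0..0]={T0}  "a"  orig:{}
  [1..1]={T0}  "a"  orig:{}
  [2..2]={T0}  "a"  orig:{}
  [0..1]={A}  "aa"
  [1..2]={A}  "aa"
  [0..2]={S}  "aaa"

S ∈ T[0,2] ⇒ YES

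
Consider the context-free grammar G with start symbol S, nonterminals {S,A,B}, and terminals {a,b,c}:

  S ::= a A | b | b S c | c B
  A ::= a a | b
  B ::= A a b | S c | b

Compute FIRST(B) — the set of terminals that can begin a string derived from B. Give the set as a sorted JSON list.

FIRST sets, iterate to fixpoint:
round 1:
  A via A→a a: +{a}
  A via A→b: +{b}
  B via B→A a b: +{a,b}
  S via S→a A: +{a}
  S via S→b: +{b}
  S via S→c B: +{c}
  FIRST(S)={a,b,c}  FIRST(A)={a,b}  FIRST(B)={a,b}
round 2:
  B via B→S c: +{c}
  FIRST(S)={a,b,c}  FIRST(A)={a,b}  FIRST(B)={a,b,c}
round 3: (no change)
  FIRST(S)={a,b,c}  FIRST(A)={a,b}  FIRST(B)={a,b,c}

FIRST(B) = ["a", "b", "c"]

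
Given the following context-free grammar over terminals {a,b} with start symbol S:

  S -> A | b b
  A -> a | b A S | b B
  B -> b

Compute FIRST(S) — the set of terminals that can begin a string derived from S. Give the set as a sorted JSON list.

FIRST iteration:
round 1:
  A via A→a: +{a}
  A via A→b A S: +{b}
  B via B→b: +{b}
  S via S→A: +{a,b}
  FIRST[S]={a,b}  FIRST[A]={a,b}  FIRST[B]={b}
round 2: — fixpoint
  FIRST[S]={a,b}  FIRST[A]={a,b}  FIRST[B]={b}

FIRST(S) = ["a", "b"]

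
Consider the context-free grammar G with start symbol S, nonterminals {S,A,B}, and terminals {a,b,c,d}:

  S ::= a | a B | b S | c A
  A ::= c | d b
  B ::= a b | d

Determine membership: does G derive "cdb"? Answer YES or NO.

CNF form of G:
  S -> T1 S | T2 B | T3 A | a
  A -> T0 T1 | c
  B -> T2 T1 | d
  T0 -> d
  T1 -> b
  T2 -> a
  T3 -> c

CYK table (by increasing span):
  T[0,0] 'c' = {A,T3}  orig:{A}
  T[1,1] 'd' = {B,T0}  orig:{B}
  T[2,2] 'b' = {T1}  orig:{}
  T[0,1] 'cd' = ∅
  T[1,2] 'db' = {A}
  T[0,2] 'cdb' = {S}

S ∈ T[0,2] ⇒ YES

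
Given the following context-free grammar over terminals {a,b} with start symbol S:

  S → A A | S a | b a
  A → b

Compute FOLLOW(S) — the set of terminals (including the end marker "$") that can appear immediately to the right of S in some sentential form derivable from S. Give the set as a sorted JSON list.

FIRST iteration:
pass 1:
  A via A→b: +{b}
  S via S→A A: +{b}
  FIRST(S)={b}  FIRST(A)={b}
pass 2: (no change)
  FIRST(S)={b}  FIRST(A)={b}

FOLLOW sets:
FOLLOW(S) := {$}
round 1:
  S→A A: FOLLOW(A) ⊇ FIRST(A) = {b}; new: +{b}
  S→A A: FOLLOW(A) ⊇ FOLLOW(S) ⊇ {$}; new: +{$}
  S→S a: FOLLOW(S) ⊇ FIRST(a) = {a}; new: +{a}
  S: {$,a}  A: {$,b}
round 2:
  S→A A: FOLLOW(A) ⊇ FOLLOW(S) ⊇ {$,a}; new: +{a}
  S: {$,a}  A: {$,a,b}
round 3: (no change)
  S: {$,a}  A: {$,a,b}

FOLLOW(S) = ["$", "a"]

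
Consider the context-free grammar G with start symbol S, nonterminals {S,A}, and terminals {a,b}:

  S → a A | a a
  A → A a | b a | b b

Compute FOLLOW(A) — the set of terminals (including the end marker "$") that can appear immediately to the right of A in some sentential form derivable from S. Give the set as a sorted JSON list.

Compute FIRST by fixpoint:
iter 1:
  A via A→b a: +{b}
  S via S→a A: +{a}
  S: {a}  A: {b}
iter 2: done
  S: {a}  A: {b}

FOLLOW iteration:
FOLLOW(S) := {$}
pass 1:
  A→A a: FOLLOW(A) ⊇ FIRST(a) = {a}; new: +{a}
  S→a A: FOLLOW(A) ⊇ FOLLOW(S) ⊇ {$}; new: +{$}
  FOLLOW(S)={$}  FOLLOW(A)={$,a}
pass 2: — fixpoint
  FOLLOW(S)={$}  FOLLOW(A)={$,a}

FOLLOW(A) = ["$", "a"]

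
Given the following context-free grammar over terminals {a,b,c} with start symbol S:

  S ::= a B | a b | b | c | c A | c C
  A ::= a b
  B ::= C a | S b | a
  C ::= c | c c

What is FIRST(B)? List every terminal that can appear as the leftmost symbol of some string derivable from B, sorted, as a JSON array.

FIRST sets, iterate to fixpoint:
pass 1:
  A via A→a b: +{a}
  B via B→a: +{a}
  C via C→c: +{c}
  S via S→a B: +{a}
  S via S→b: +{b}
  S via S→c: +{c}
  FIRST(S)={a,b,c}  FIRST(A)={a}  FIRST(B)={a}  FIRST(C)={c}
pass 2:
  B via B→C a: +{c}
  B via B→S b: +{b}
  FIRST(S)={a,b,c}  FIRST(A)={a}  FIRST(B)={a,b,c}  FIRST(C)={c}
pass 3: done
  FIRST(S)={a,b,c}  FIRST(A)={a}  FIRST(B)={a,b,c}  FIRST(C)={c}

FIRST(B) = ["a", "b", "c"]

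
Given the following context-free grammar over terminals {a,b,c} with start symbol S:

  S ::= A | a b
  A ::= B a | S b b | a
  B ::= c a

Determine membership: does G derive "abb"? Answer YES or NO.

Convert to CNF:
  S -> B T0 | S X4 | T0 T1 | a
  A -> B T0 | S X3 | a
  B -> T2 T0
  T0 -> a
  T1 -> b
  T2 -> c
  X3 -> T1 T1
  X4 -> T1 T1

CYK fill:
  cell(0,0) a: {A,S,T0}  orig:{A,S}
  cell(1,1) b: {T1}  orig:{}
  cell(2,2) b: {T1}  orig:{}
  cell(0,1) ab: {S}
  cell(1,2) bb: {X3,X4}  orig:{}
  cell(0,2) abb: {A,S}

S ∈ T[0,2] ⇒ YES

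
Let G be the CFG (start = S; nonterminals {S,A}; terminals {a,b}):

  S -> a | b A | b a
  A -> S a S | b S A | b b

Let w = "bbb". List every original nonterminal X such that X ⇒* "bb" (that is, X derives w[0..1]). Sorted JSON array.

Convert to CNF:
  S -> T1 A | T1 T0 | a
  A -> S X2 | T1 T1 | T1 X3
  T0 -> a
  T1 -> b
  X2 -> T0 S
  X3 -> S A

Fill CYK table bottom-up (cells [i..j] with 0 ≤ i ≤ j ≤ 1 only):
  cell(0,0) b: {T1}  orig:{}
  cell(1,1) b: {T1}  orig:{}
  cell(0,1) bb: {A}

Original NTs in T[0,1] deriving "bb": ["A"]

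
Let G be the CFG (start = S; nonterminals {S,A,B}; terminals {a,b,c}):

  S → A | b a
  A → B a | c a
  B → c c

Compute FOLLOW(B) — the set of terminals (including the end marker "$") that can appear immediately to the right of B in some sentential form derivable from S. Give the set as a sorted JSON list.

FIRST sets, iterate to fixpoint:
[1]
  A via A→c a: +{c}
  B via B→c c: +{c}
  S via S→A: +{c}
  S via S→b a: +{b}
  S: {b,c}  A: {c}  B: {c}
[2] done
  S: {b,c}  A: {c}  B: {c}

Compute FOLLOW by fixpoint:
FOLLOW(S) := {$}
[1]
  A→B a: FOLLOW(B) ⊇ FIRST(a) = {a}; new: +{a}
  S→A: FOLLOW(A) ⊇ FOLLOW(S) ⊇ {$}; new: +{$}
  FOLLOW[S]={$}  FOLLOW[A]={$}  FOLLOW[B]={a}
[2] — fixpoint
  FOLLOW[S]={$}  FOLLOW[A]={$}  FOLLOW[B]={a}

FOLLOW(B) = ["a"]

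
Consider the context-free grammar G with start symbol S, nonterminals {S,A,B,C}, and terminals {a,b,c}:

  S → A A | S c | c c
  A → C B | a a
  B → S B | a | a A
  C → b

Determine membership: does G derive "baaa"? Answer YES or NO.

CNF form of G:
  S -> A A | S T1 | T1 T1
  A -> C B | T0 T0
  B -> S B | T0 A | a
  C -> b
  T0 -> a
  T1 -> c

Fill CYK table bottom-up:
  cell(0,0) b: {C}
  cell(1,1) a: {B,T0}  orig:{B}
  cell(2,2) a: {B,T0}  orig:{B}
  cell(3,3) a: {B,T0}  orig:{B}
  cell(0,1) ba: {A}
  cell(1,2) aa: {A}
  cell(2,3) aa: {A}
  cell(0,2) baa: ∅
  cell(1,3) aaa: {B}
  cell(0,3) baaa: {A,S}

S ∈ T[0,3] ⇒ YES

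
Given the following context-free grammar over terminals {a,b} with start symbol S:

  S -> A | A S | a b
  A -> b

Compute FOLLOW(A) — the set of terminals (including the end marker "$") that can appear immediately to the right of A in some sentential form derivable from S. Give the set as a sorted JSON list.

Compute FIRST by fixpoint:
[1]
  A via A→b: +{b}
  S via S→A: +{b}
  S via S→a b: +{a}
  FIRST[S]={a,b}  FIRST[A]={b}
[2] (stable)
  FIRST[S]={a,b}  FIRST[A]={b}

FOLLOW sets:
initialize: $ ∈ FOLLOW(S)
round 1:
  S→A: FOLLOW(A) ⊇ FOLLOW(S) ⊇ {$}; new: +{$}
  S→A S: FOLLOW(A) ⊇ FIRST(S) = {a,b}; new: +{a,b}
  S: {$}  A: {$,a,b}
round 2: (no change)
  S: {$}  A: {$,a,b}

FOLLOW(A) = ["$", "a", "b"]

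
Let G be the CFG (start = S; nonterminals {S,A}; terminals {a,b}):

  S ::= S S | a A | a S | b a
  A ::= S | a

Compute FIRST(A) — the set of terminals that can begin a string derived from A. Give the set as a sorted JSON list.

FIRST iteration:
round 1:
  A via A→a: +{a}
  S via S→a A: +{a}
  S via S→b a: +{b}
  FIRST(S)={a,b}  FIRST(A)={a}
round 2:
  A via A→S: +{b}
  FIRST(S)={a,b}  FIRST(A)={a,b}
round 3: (no change)
  FIRST(S)={a,b}  FIRST(A)={a,b}

FIRST(A) = ["a", "b"]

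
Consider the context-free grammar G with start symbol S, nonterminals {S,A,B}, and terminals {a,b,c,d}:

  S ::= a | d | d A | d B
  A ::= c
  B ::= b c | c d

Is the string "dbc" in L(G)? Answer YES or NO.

CNF form of G:
  S -> T2 A | T2 B | a | d
  A -> c
  B -> T0 T1 | T1 T2
  T0 -> b
  T1 -> c
  T2 -> d

CYK table (by increasing span):
  [0..0]={S,T2}  "d"  orig:{S}
  [1..1]={T0}  "b"  orig:{}
  [2..2]={A,T1}  "c"  orig:{A}
  [0..1]=∅  "db"
  [1..2]={B}  "bc"
  [0..2]={S}  "dbc"

S ∈ T[0,2] ⇒ YES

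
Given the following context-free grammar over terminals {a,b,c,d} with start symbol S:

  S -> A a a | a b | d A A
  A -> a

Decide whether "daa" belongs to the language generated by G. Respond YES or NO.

Convert to CNF:
  S -> A X3 | T0 T1 | T2 X4
  A -> a
  T0 -> a
  T1 -> b
  T2 -> d
  X3 -> T0 T0
  X4 -> A A

CYK table (by increasing span):
  [0..0]={T2}  "d"  orig:{}
  [1..1]={A,T0}  "a"  orig:{A}
  [2..2]={A,T0}  "a"  orig:{A}
  [0..1]=∅  "da"
  [1..2]={X3,X4}  "aa"  orig:{}
  [0..2]={S}  "daa"

S ∈ T[0,2] ⇒ YES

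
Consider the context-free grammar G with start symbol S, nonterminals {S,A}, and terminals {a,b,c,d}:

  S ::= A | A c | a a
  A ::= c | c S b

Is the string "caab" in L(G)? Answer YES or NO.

CNF form of G:
  S -> A T0 | T0 X4 | T2 T2 | c
  A -> T0 X3 | c
  T0 -> c
  T1 -> b
  T2 -> a
  X3 -> S T1
  X4 -> S T1

Fill CYK table bottom-up:
  [0..0]={A,S,T0}  "c"  orig:{A,S}
  [1..1]={T2}  "a"  orig:{}
  [2..2]={T2}  "a"  orig:{}
  [3..3]={T1}  "b"  orig:{}
  [0..1]=∅  "ca"
  [1..2]={S}  "aa"
  [2..3]=∅  "ab"
  [0..2]=∅  "caa"
  [1..3]={X3,X4}  "aab"  orig:{}
  [0..3]={A,S}  "caab"

S ∈ T[0,3] ⇒ YES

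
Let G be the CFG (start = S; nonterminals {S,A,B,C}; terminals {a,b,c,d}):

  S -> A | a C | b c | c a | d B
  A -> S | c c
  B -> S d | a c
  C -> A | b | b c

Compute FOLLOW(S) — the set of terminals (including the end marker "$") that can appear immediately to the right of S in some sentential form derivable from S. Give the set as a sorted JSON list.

FIRST sets, iterate to fixpoint:
pass 1:
  A via A→c c: +{c}
  B via B→a c: +{a}
  C via C→A: +{c}
  C via C→b: +{b}
  S via S→A: +{c}
  S via S→a C: +{a}
  S via S→b c: +{b}
  S via S→d B: +{d}
  S: {a,b,c,d}  A: {c}  B: {a}  C: {b,c}
pass 2:
  A via A→S: +{a,b,d}
  B via B→S d: +{b,c,d}
  C via C→A: +{a,d}
  S: {a,b,c,d}  A: {a,b,c,d}  B: {a,b,c,d}  C: {a,b,c,d}
pass 3: (no change)
  S: {a,b,c,d}  A: {a,b,c,d}  B: {a,b,c,d}  C: {a,b,c,d}

Compute FOLLOW by fixpoint:
FOLLOW(S) := {$}
pass 1:
  B→S d: FOLLOW(S) ⊇ FIRST(d) = {d}; new: +{d}
  S→A: FOLLOW(A) ⊇ FOLLOW(S) ⊇ {$,d}; new: +{$,d}
  S→a C: FOLLOW(C) ⊇ FOLLOW(S) ⊇ {$,d}; new: +{$,d}
  S→d B: FOLLOW(B) ⊇ FOLLOW(S) ⊇ {$,d}; new: +{$,d}
  S: {$,d}  A: {$,d}  B: {$,d}  C: {$,d}
pass 2: (no change)
  S: {$,d}  A: {$,d}  B: {$,d}  C: {$,d}

FOLLOW(S) = ["$", "d"]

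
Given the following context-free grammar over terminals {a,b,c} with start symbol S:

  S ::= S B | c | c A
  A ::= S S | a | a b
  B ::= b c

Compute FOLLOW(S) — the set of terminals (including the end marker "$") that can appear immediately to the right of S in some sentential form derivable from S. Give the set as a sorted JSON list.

Compute FIRST by fixpoint:
pass 1:
  A via A→a: +{a}
  B via B→b c: +{b}
  S via S→c: +{c}
  S: {c}  A: {a}  B: {b}
pass 2:
  A via A→S S: +{c}
  S: {c}  A: {a,c}  B: {b}
pass 3: done
  S: {c}  A: {a,c}  B: {b}

FOLLOW iteration:
initialize: $ ∈ FOLLOW(S)
pass 1:
  A→S S: FOLLOW(S) ⊇ FIRST(S) = {c}; new: +{c}
  S→S B: FOLLOW(S) ⊇ FIRST(B) = {b}; new: +{b}
  S→S B: FOLLOW(B) ⊇ FOLLOW(S) ⊇ {$,b,c}; new: +{$,b,c}
  S→c A: FOLLOW(A) ⊇ FOLLOW(S) ⊇ {$,b,c}; new: +{$,b,c}
  FOLLOW[S]={$,b,c}  FOLLOW[A]={$,b,c}  FOLLOW[B]={$,b,c}
pass 2: (stable)
  FOLLOW[S]={$,b,c}  FOLLOW[A]={$,b,c}  FOLLOW[B]={$,b,c}

FOLLOW(S) = ["$", "b", "c"]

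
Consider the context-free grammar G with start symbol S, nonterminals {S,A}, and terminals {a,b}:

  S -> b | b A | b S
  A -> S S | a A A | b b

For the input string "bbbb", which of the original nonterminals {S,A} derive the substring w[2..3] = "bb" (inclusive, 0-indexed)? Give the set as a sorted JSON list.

CNF form of G:
  S -> T1 A | T1 S | b
  A -> S S | T0 X2 | T1 T1
  T0 -> a
  T1 -> b
  X2 -> A A

CYK table (by increasing span) (cells [i..j] with 2 ≤ i ≤ j ≤ 3 only):
  [2..2]={S,T1}  "b"  orig:{S}
  [3..3]={S,T1}  "b"  orig:{S}
  [2..3]={A,S}  "bb"

Original NTs in T[2,3] deriving "bb": ["A", "S"]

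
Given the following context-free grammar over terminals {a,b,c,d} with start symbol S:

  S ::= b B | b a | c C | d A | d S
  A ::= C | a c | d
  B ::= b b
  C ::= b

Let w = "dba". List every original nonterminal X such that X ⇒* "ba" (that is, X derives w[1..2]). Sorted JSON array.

CNF form of G:
  S -> T1 C | T2 B | T2 T0 | T3 A | T3 S
  A -> T0 T1 | b | d
  B -> T2 T2
  C -> b
  T0 -> a
  T1 -> c
  T2 -> b
  T3 -> d

CYK table (by increasing span) (cells [i..j] with 1 ≤ i ≤ j ≤ 2 only):
  cell(1,1) b: {A,C,T2}  orig:{A,C}
  cell(2,2) a: {T0}  orig:{}
  cell(1,2) ba: {S}

Original NTs in T[1,2] deriving "ba": ["S"]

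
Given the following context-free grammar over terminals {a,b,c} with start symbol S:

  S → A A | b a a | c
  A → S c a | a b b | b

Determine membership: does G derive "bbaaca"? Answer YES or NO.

CNF form of G:
  S -> A A | T2 X5 | c
  A -> S X3 | T1 X4 | b
  T0 -> c
  T1 -> a
  T2 -> b
  X3 -> T0 T1
  X4 -> T2 T2
  X5 -> T1 T1

CYK fill:
  [0..0]={A,T2}  "b"  orig:{A}
  [1..1]={A,T2}  "b"  orig:{A}
  [2..2]={T1}  "a"  orig:{}
  [3..3]={T1}  "a"  orig:{}
  [4..4]={S,T0}  "c"  orig:{S}
  [5..5]={T1}  "a"  orig:{}
  [0..1]={S,X4}  "bb"  orig:{S}
  [1..2]=∅  "ba"
  [2..3]={X5}  "aa"  orig:{}
  [3..4]=∅  "ac"
  [4..5]={X3}  "ca"  orig:{}
  [0..2]=∅  "bba"
  [1..3]={S}  "baa"
  [2..4]=∅  "aac"
  [3..5]=∅  "aca"
  [0..3]=∅  "bbaa"
  [1..4]=∅  "baac"
  [2..5]=∅  "aaca"
  [0..4]=∅  "bbaac"
  [1..5]={A}  "baaca"
  [0..5]={S}  "bbaaca"

S ∈ T[0,5] ⇒ YES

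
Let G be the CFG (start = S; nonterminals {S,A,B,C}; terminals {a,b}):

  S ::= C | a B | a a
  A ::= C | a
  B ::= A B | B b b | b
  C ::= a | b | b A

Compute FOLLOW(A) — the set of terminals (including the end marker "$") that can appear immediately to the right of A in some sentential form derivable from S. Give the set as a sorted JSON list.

FIRST sets, iterate to fixpoint:
pass 1:
  A via A→a: +{a}
  B via B→A B: +{a}
  B via B→b: +{b}
  C via C→a: +{a}
  C via C→b: +{b}
  S via S→C: +{a,b}
  S: {a,b}  A: {a}  B: {a,b}  C: {a,b}
pass 2:
  A via A→C: +{b}
  S: {a,b}  A: {a,b}  B: {a,b}  C: {a,b}
pass 3: done
  S: {a,b}  A: {a,b}  B: {a,b}  C: {a,b}

FOLLOW sets:
initialize: $ ∈ FOLLOW(S)
[1]
  B→A B: FOLLOW(A) ⊇ FIRST(B) = {a,b}; new: +{a,b}
  B→B b b: FOLLOW(B) ⊇ FIRST(b) = {b}; new: +{b}
  S→C: FOLLOW(C) ⊇ FOLLOW(S) ⊇ {$}; new: +{$}
  S→a B: FOLLOW(B) ⊇ FOLLOW(S) ⊇ {$}; new: +{$}
  FOLLOW(S)={$}  FOLLOW(A)={a,b}  FOLLOW(B)={$,b}  FOLLOW(C)={$}
[2]
  A→C: FOLLOW(C) ⊇ FOLLOW(A) ⊇ {a,b}; new: +{a,b}
  C→b A: FOLLOW(A) ⊇ FOLLOW(C) ⊇ {$,a,b}; new: +{$}
  FOLLOW(S)={$}  FOLLOW(A)={$,a,b}  FOLLOW(B)={$,b}  FOLLOW(C)={$,a,b}
[3] (stable)
  FOLLOW(S)={$}  FOLLOW(A)={$,a,b}  FOLLOW(B)={$,b}  FOLLOW(C)={$,a,b}

FOLLOW(A) = ["$", "a", "b"]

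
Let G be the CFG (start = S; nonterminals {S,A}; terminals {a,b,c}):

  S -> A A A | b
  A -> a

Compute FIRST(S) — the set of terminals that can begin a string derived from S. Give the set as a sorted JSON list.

FIRST iteration:
iter 1:
  A via A→a: +{a}
  S via S→A A A: +{a}
  S via S→b: +{b}
  S: {a,b}  A: {a}
iter 2: done
  S: {a,b}  A: {a}

FIRST(S) = ["a", "b"]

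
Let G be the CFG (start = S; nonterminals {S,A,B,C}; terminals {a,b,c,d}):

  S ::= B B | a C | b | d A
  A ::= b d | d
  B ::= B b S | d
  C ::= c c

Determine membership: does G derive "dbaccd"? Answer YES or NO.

Convert to CNF:
  S -> B B | T1 A | T3 C | b
  A -> T0 T1 | d
  B -> B X4 | d
  C -> T2 T2
  T0 -> b
  T1 -> d
  T2 -> c
  T3 -> a
  X4 -> T0 S

CYK table (by increasing span):
  T[0,0] 'd' = {A,B,T1}  orig:{A,B}
  T[1,1] 'b' = {S,T0}  orig:{S}
  T[2,2] 'a' = {T3}  orig:{}
  T[3,3] 'c' = {T2}  orig:{}
  T[4,4] 'c' = {T2}  orig:{}
  T[5,5] 'd' = {A,B,T1}  orig:{A,B}
  T[0,1] 'db' = ∅
  T[1,2] 'ba' = ∅
  T[2,3] 'ac' = ∅
  T[3,4] 'cc' = {C}
  T[4,5] 'cd' = ∅
  T[0,2] 'dba' = ∅
  T[1,3] 'bac' = ∅
  T[2,4] 'acc' = {S}
  T[3,5] 'ccd' = ∅
  T[0,3] 'dbac' = ∅
  T[1,4] 'bacc' = {X4}  orig:{}
  T[2,5] 'accd' = ∅
  T[0,4] 'dbacc' = {B}
  T[1,5] 'baccd' = ∅
  T[0,5] 'dbaccd' = {S}

S ∈ T[0,5] ⇒ YES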